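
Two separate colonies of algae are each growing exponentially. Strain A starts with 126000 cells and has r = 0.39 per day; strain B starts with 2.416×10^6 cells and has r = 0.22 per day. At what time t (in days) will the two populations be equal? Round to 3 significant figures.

17.4 days

Set 126000·e^(0.39t) = 2.416×10^6·e^(0.22t).
e^((0.39 − 0.22)t) = 2.416×10^6/126000 → e^(0.17·t) = 19.175.
0.17·t = ln(19.175) = 2.9536, so t = 2.9536/0.17 = 17.374.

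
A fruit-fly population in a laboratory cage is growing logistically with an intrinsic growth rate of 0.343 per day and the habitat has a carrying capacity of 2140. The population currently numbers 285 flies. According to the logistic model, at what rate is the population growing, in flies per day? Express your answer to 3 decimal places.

dN/dt = rN(1 − N/K) = 0.343 × 285 × (1 − 285/2140).
1 − 285/2140 = 0.86682; dN/dt = 0.343 × 285 × 0.86682 = 84.736.

84.736 flies per day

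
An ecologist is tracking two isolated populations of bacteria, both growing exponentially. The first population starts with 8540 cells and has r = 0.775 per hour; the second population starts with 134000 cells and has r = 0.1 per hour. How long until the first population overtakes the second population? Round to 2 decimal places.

4.08 hours

Set 8540·e^(0.775t) = 134000·e^(0.1t).
e^((0.775 − 0.1)t) = 134000/8540 → e^(0.675·t) = 15.691.
0.675·t = ln(15.691) = 2.7531, so t = 2.7531/0.675 = 4.0786.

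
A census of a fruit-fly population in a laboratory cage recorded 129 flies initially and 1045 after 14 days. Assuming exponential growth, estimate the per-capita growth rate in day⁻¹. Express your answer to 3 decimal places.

0.149 per day

From N(t) = N₀·e^(rt): e^(r·14) = 1045/129 = 8.1008.
r·14 = ln(8.1008) = 2.092, so r = 2.092/14 = 0.14943.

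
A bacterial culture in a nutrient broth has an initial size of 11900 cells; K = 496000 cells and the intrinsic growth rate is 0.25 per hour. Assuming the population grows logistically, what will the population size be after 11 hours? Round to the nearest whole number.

137754 cells

A = (K − N₀)/N₀ = (496000 − 11900)/11900 = 40.681.
N(t) = K/(1 + A·e^(−rt)) = 496000/(1 + 40.681×e^(−0.25×11)).
e^(−2.75) = 0.063928; denominator = 1 + 40.681×0.063928 = 3.6006.
N = 496000/3.6006 = 137754.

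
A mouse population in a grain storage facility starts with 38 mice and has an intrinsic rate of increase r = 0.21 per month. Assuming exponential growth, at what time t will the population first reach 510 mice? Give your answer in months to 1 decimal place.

12.4 months

Set N₀·e^(rt) = 510: e^(0.21·t) = 510/38 = 13.421.
0.21·t = ln(13.421) = 2.5968, so t = 2.5968/0.21 = 12.366.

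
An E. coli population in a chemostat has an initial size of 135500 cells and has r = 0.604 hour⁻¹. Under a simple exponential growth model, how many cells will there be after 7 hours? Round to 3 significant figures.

9290000 cells

N(t) = N₀·e^(rt) = 135500 × e^(0.604×7) = 135500 × e^4.228.
e^4.228 ≈ 68.58, so N ≈ 135500 × 68.58 = 9.292581×10^6.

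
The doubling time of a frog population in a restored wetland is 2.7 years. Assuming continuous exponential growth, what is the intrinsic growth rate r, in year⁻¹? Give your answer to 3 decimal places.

r = ln(2)/t_d = 0.6931/2.7 = 0.25672.

0.257 per year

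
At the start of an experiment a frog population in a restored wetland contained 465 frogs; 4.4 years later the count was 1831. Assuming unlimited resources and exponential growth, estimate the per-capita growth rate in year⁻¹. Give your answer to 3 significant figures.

0.311 per year

From N(t) = N₀·e^(rt): e^(r·4.4) = 1831/465 = 3.9376.
r·4.4 = ln(3.9376) = 1.3706, so r = 1.3706/4.4 = 0.3115.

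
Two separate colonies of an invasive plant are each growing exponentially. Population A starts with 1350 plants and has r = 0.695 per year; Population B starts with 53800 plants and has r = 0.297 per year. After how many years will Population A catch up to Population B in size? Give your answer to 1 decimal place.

Set 1350·e^(0.695t) = 53800·e^(0.297t).
e^((0.695 − 0.297)t) = 53800/1350 → e^(0.398·t) = 39.852.
0.398·t = ln(39.852) = 3.6852, so t = 3.6852/0.398 = 9.2592.

9.3 years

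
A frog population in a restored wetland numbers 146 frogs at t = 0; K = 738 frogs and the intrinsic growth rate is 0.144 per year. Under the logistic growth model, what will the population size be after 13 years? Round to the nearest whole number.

A = (K − N₀)/N₀ = (738 − 146)/146 = 4.0548.
N(t) = K/(1 + A·e^(−rt)) = 738/(1 + 4.0548×e^(−0.144×13)).
e^(−1.872) = 0.15382; denominator = 1 + 4.0548×0.15382 = 1.6237.
N = 738/1.6237 = 454.52.

455 frogs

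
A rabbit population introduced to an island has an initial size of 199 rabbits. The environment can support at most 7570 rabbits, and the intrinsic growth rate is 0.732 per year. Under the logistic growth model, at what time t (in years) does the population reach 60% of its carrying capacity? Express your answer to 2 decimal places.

A = (K − N₀)/N₀ = (7570 − 199)/199 = 37.04.
Solve 7570/(1 + 37.04·e^(−0.732t)) = 4542: 1 + 37.04·e^(−0.732t) = 1.6667, so e^(−0.732t) = 0.0179985.
−0.732·t = ln(0.0179985) = -4.0175, so t = 4.0175/0.732 = 5.4883.

5.49 years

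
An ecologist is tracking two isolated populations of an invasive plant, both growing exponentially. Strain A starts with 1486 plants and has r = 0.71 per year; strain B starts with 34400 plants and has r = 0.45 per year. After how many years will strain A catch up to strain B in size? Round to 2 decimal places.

Set 1486·e^(0.71t) = 34400·e^(0.45t).
e^((0.71 − 0.45)t) = 34400/1486 → e^(0.26·t) = 23.149.
0.26·t = ln(23.149) = 3.142, so t = 3.142/0.26 = 12.084.

12.08 years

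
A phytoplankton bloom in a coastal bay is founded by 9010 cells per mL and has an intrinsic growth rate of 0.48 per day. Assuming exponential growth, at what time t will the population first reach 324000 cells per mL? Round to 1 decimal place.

7.5 days

Set N₀·e^(rt) = 324000: e^(0.48·t) = 324000/9010 = 35.96.
0.48·t = ln(35.96) = 3.5824, so t = 3.5824/0.48 = 7.4634.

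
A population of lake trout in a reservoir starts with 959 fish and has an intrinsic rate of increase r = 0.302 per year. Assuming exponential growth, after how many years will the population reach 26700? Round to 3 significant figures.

Set N₀·e^(rt) = 26700: e^(0.302·t) = 26700/959 = 27.842.
0.302·t = ln(27.842) = 3.3265, so t = 3.3265/0.302 = 11.015.

11.0 years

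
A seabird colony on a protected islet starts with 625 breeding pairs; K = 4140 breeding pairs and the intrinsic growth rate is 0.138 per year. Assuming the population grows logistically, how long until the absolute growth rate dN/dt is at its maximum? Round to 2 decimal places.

12.51 years

Logistic growth is fastest at N = K/2 = 2070.
A = (K − N₀)/N₀ = 5.624. Set K/(1 + A·e^(−rt)) = K/2 → A·e^(−rt) = 1.
e^(−0.138t) = 1/5.624 = 0.177809, so t = ln(5.624)/0.138 = 1.727/0.138 = 12.515.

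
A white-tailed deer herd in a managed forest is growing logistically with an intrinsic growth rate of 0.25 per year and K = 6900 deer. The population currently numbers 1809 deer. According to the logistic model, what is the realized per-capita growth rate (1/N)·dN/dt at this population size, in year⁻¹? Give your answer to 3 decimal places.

(1/N)·dN/dt = r(1 − N/K) = 0.25 × (1 − 1809/6900).
= 0.25 × 0.73783 = 0.18446.

0.184 per year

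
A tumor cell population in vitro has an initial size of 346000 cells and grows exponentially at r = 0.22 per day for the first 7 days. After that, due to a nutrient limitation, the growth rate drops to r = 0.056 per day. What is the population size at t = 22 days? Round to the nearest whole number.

Phase 1: N(7) = 346000·e^(0.22×7) = 346000·e^1.54 = 1.613948×10^6.
Phase 2 runs for 22 − 7 = 15 days at r = 0.056.
N(22) = 1.613948×10^6·e^(0.056×15) = 1.613948×10^6·e^0.84 = 3.738496×10^6.

3738496 cells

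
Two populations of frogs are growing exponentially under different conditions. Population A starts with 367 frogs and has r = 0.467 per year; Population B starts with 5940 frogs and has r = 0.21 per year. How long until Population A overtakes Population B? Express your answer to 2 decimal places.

10.83 years

Set 367·e^(0.467t) = 5940·e^(0.21t).
e^((0.467 − 0.21)t) = 5940/367 → e^(0.257·t) = 16.185.
0.257·t = ln(16.185) = 2.7841, so t = 2.7841/0.257 = 10.833.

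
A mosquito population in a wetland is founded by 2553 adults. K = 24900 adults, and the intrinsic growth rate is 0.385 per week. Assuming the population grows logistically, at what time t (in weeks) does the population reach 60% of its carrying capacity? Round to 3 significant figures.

6.69 weeks

A = (K − N₀)/N₀ = (24900 − 2553)/2553 = 8.7532.
Solve 24900/(1 + 8.7532·e^(−0.385t)) = 14940: 1 + 8.7532·e^(−0.385t) = 1.6667, so e^(−0.385t) = 0.0761623.
−0.385·t = ln(0.0761623) = -2.5749, so t = 2.5749/0.385 = 6.688.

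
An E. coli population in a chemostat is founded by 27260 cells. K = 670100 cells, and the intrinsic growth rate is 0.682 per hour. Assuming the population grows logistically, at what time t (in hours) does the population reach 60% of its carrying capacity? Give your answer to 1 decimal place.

A = (K − N₀)/N₀ = (670100 − 27260)/27260 = 23.582.
Solve 670100/(1 + 23.582·e^(−0.682t)) = 402060: 1 + 23.582·e^(−0.682t) = 1.6667, so e^(−0.682t) = 0.0282704.
−0.682·t = ln(0.0282704) = -3.5659, so t = 3.5659/0.682 = 5.2287.

5.2 hours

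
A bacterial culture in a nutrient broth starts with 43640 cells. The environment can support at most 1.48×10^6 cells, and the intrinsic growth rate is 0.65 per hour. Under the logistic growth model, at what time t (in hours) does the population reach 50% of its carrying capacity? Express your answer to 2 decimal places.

A = (K − N₀)/N₀ = (1.48×10^6 − 43640)/43640 = 32.914.
Solve 1.48×10^6/(1 + 32.914·e^(−0.65t)) = 740000: 1 + 32.914·e^(−0.65t) = 2, so e^(−0.65t) = 0.0303824.
−0.65·t = ln(0.0303824) = -3.4939, so t = 3.4939/0.65 = 5.3752.

5.38 hours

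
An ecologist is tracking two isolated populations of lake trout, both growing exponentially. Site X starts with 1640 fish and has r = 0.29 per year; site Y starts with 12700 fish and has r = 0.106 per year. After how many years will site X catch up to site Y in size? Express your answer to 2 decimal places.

Set 1640·e^(0.29t) = 12700·e^(0.106t).
e^((0.29 − 0.106)t) = 12700/1640 → e^(0.184·t) = 7.7439.
0.184·t = ln(7.7439) = 2.0469, so t = 2.0469/0.184 = 11.124.

11.12 years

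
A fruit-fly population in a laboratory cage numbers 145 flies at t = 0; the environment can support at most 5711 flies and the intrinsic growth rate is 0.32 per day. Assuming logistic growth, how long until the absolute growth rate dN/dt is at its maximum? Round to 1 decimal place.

11.4 days

Logistic growth is fastest at N = K/2 = 2855.5.
A = (K − N₀)/N₀ = 38.386. Set K/(1 + A·e^(−rt)) = K/2 → A·e^(−rt) = 1.
e^(−0.32t) = 1/38.386 = 0.026051, so t = ln(38.386)/0.32 = 3.6477/0.32 = 11.399.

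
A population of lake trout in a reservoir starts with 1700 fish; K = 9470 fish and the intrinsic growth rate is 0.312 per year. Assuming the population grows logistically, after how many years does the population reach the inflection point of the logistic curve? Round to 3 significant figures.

Logistic growth is fastest at N = K/2 = 4735.
A = (K − N₀)/N₀ = 4.5706. Set K/(1 + A·e^(−rt)) = K/2 → A·e^(−rt) = 1.
e^(−0.312t) = 1/4.5706 = 0.21879, so t = ln(4.5706)/0.312 = 1.5196/0.312 = 4.8706.

4.87 years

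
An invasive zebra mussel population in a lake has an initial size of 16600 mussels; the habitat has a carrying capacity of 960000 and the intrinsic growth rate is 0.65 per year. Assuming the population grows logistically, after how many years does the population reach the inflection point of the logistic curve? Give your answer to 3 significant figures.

6.22 years

Logistic growth is fastest at N = K/2 = 480000.
A = (K − N₀)/N₀ = 56.831. Set K/(1 + A·e^(−rt)) = K/2 → A·e^(−rt) = 1.
e^(−0.65t) = 1/56.831 = 0.0175959, so t = ln(56.831)/0.65 = 4.0401/0.65 = 6.2155.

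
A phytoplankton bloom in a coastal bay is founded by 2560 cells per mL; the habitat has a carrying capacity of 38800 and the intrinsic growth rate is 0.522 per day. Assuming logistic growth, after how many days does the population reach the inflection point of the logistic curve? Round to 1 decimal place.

Logistic growth is fastest at N = K/2 = 19400.
A = (K − N₀)/N₀ = 14.156. Set K/(1 + A·e^(−rt)) = K/2 → A·e^(−rt) = 1.
e^(−0.522t) = 1/14.156 = 0.0706402, so t = ln(14.156)/0.522 = 2.6502/0.522 = 5.0769.

5.1 days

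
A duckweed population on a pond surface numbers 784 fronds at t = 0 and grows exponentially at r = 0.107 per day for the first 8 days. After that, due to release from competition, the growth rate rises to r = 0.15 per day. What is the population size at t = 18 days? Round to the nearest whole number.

8270 fronds

Phase 1: N(8) = 784·e^(0.107×8) = 784·e^0.856 = 1845.32.
Phase 2 runs for 18 − 8 = 10 days at r = 0.15.
N(18) = 1845.32·e^(0.15×10) = 1845.32·e^1.5 = 8270.16.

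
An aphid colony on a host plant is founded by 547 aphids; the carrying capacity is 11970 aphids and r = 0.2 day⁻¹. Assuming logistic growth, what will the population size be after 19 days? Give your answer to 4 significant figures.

A = (K − N₀)/N₀ = (11970 − 547)/547 = 20.883.
N(t) = K/(1 + A·e^(−rt)) = 11970/(1 + 20.883×e^(−0.2×19)).
e^(−3.8) = 0.022371; denominator = 1 + 20.883×0.022371 = 1.4672.
N = 11970/1.4672 = 8158.57.

8159 aphids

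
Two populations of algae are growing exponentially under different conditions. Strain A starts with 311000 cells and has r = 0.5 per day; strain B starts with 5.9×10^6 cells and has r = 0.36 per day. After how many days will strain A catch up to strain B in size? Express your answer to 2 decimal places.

21.02 days

Set 311000·e^(0.5t) = 5.9×10^6·e^(0.36t).
e^((0.5 − 0.36)t) = 5.9×10^6/311000 → e^(0.14·t) = 18.971.
0.14·t = ln(18.971) = 2.9429, so t = 2.9429/0.14 = 21.021.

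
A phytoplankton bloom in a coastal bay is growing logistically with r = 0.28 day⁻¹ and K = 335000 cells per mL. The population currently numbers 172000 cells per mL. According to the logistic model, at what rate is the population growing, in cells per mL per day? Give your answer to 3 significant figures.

dN/dt = rN(1 − N/K) = 0.28 × 172000 × (1 − 172000/335000).
1 − 172000/335000 = 0.48657; dN/dt = 0.28 × 172000 × 0.48657 = 23433.

23400 cells per mL per day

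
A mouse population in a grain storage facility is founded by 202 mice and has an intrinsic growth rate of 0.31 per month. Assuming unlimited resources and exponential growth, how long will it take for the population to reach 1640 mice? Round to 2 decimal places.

Set N₀·e^(rt) = 1640: e^(0.31·t) = 1640/202 = 8.1188.
0.31·t = ln(8.1188) = 2.0942, so t = 2.0942/0.31 = 6.7554.

6.76 months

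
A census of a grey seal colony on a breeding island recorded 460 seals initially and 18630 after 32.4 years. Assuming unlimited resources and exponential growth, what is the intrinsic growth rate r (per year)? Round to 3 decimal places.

From N(t) = N₀·e^(rt): e^(r·32.4) = 18630/460 = 40.5.
r·32.4 = ln(40.5) = 3.7013, so r = 3.7013/32.4 = 0.11424.

0.114 per year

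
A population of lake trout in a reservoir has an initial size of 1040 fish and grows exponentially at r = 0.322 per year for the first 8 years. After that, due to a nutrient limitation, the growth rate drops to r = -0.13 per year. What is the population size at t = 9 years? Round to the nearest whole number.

12004 fish

Phase 1: N(8) = 1040·e^(0.322×8) = 1040·e^2.576 = 13670.2.
Phase 2 runs for 9 − 8 = 1 years at r = -0.13.
N(9) = 13670.2·e^(-0.13×1) = 13670.2·e^-0.13 = 12003.8.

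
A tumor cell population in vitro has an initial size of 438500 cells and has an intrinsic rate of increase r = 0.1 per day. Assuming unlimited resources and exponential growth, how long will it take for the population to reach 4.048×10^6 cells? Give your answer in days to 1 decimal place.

Set N₀·e^(rt) = 4.048×10^6: e^(0.1·t) = 4.048×10^6/438500 = 9.2315.
0.1·t = ln(9.2315) = 2.2226, so t = 2.2226/0.1 = 22.226.

22.2 days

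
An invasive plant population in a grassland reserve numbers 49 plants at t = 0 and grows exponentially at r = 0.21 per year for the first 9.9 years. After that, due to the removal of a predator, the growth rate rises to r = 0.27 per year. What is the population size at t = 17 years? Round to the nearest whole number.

Phase 1: N(9.9) = 49·e^(0.21×9.9) = 49·e^2.079 = 391.827.
Phase 2 runs for 17 − 9.9 = 7.1 years at r = 0.27.
N(17) = 391.827·e^(0.27×7.1) = 391.827·e^1.917 = 2664.63.

2665 plants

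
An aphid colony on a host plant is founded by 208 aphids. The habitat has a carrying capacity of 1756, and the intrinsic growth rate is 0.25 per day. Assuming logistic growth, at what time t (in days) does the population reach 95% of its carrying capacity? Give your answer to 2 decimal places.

19.81 days

A = (K − N₀)/N₀ = (1756 − 208)/208 = 7.4423.
Solve 1756/(1 + 7.4423·e^(−0.25t)) = 1668.2: 1 + 7.4423·e^(−0.25t) = 1.0526, so e^(−0.25t) = 0.00707194.
−0.25·t = ln(0.00707194) = -4.9516, so t = 4.9516/0.25 = 19.806.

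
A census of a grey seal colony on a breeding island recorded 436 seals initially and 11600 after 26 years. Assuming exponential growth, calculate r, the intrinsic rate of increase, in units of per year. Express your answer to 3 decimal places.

From N(t) = N₀·e^(rt): e^(r·26) = 11600/436 = 26.606.
r·26 = ln(26.606) = 3.2811, so r = 3.2811/26 = 0.1262.

0.126 per year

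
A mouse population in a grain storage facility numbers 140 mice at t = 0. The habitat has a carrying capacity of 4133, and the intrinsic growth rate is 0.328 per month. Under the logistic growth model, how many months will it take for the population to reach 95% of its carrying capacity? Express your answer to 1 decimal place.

A = (K − N₀)/N₀ = (4133 − 140)/140 = 28.521.
Solve 4133/(1 + 28.521·e^(−0.328t)) = 3926.35: 1 + 28.521·e^(−0.328t) = 1.0526, so e^(−0.328t) = 0.00184533.
−0.328·t = ln(0.00184533) = -6.2951, so t = 6.2951/0.328 = 19.192.

19.2 months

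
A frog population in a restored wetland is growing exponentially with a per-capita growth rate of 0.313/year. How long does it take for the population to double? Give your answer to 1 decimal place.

2.2 years

Doubling time t_d = ln(2)/r = 0.6931/0.313 = 2.2145.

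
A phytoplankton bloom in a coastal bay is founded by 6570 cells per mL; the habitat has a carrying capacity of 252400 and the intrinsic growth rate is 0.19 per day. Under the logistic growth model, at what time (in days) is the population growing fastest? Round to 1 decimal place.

19.1 days

Logistic growth is fastest at N = K/2 = 126200.
A = (K − N₀)/N₀ = 37.417. Set K/(1 + A·e^(−rt)) = K/2 → A·e^(−rt) = 1.
e^(−0.19t) = 1/37.417 = 0.0267258, so t = ln(37.417)/0.19 = 3.6221/0.19 = 19.064.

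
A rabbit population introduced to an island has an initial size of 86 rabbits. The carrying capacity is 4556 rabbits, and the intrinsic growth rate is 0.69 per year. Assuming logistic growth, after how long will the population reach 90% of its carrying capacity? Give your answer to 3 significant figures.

8.91 years

A = (K − N₀)/N₀ = (4556 − 86)/86 = 51.977.
Solve 4556/(1 + 51.977·e^(−0.69t)) = 4100.4: 1 + 51.977·e^(−0.69t) = 1.1111, so e^(−0.69t) = 0.00213771.
−0.69·t = ln(0.00213771) = -6.148, so t = 6.148/0.69 = 8.9102.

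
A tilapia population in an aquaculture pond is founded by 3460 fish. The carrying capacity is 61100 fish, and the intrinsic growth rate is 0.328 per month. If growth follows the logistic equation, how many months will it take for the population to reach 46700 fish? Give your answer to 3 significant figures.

12.2 months

A = (K − N₀)/N₀ = (61100 − 3460)/3460 = 16.659.
Solve 61100/(1 + 16.659·e^(−0.328t)) = 46700: 1 + 16.659·e^(−0.328t) = 1.3084, so e^(−0.328t) = 0.0185096.
−0.328·t = ln(0.0185096) = -3.9895, so t = 3.9895/0.328 = 12.163.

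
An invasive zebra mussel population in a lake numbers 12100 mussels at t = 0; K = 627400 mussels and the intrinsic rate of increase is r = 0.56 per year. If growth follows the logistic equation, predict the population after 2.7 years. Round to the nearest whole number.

51379 mussels

A = (K − N₀)/N₀ = (627400 − 12100)/12100 = 50.851.
N(t) = K/(1 + A·e^(−rt)) = 627400/(1 + 50.851×e^(−0.56×2.7)).
e^(−1.512) = 0.22047; denominator = 1 + 50.851×0.22047 = 12.211.
N = 627400/12.211 = 51379.5.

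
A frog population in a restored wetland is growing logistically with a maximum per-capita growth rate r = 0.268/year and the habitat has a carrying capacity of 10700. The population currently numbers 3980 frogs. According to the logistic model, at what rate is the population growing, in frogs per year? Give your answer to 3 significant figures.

670 frogs per year

dN/dt = rN(1 − N/K) = 0.268 × 3980 × (1 − 3980/10700).
1 − 3980/10700 = 0.62804; dN/dt = 0.268 × 3980 × 0.62804 = 669.89.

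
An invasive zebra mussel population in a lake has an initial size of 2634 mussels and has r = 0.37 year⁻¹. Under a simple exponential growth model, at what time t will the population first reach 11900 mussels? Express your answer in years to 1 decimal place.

4.1 years

Set N₀·e^(rt) = 11900: e^(0.37·t) = 11900/2634 = 4.5178.
0.37·t = ln(4.5178) = 1.508, so t = 1.508/0.37 = 4.0758.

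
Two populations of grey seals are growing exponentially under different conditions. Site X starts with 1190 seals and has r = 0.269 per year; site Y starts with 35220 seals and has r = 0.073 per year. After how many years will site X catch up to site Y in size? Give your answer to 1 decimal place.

17.3 years

Set 1190·e^(0.269t) = 35220·e^(0.073t).
e^((0.269 − 0.073)t) = 35220/1190 → e^(0.196·t) = 29.597.
0.196·t = ln(29.597) = 3.3877, so t = 3.3877/0.196 = 17.284.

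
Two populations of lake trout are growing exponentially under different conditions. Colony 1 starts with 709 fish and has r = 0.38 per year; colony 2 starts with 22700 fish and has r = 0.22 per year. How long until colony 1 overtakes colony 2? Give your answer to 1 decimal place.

21.7 years

Set 709·e^(0.38t) = 22700·e^(0.22t).
e^((0.38 − 0.22)t) = 22700/709 → e^(0.16·t) = 32.017.
0.16·t = ln(32.017) = 3.4663, so t = 3.4663/0.16 = 21.664.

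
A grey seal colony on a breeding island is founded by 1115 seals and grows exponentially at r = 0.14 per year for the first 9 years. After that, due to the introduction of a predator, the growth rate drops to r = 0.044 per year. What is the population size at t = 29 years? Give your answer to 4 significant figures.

Phase 1: N(9) = 1115·e^(0.14×9) = 1115·e^1.26 = 3930.84.
Phase 2 runs for 29 − 9 = 20 years at r = 0.044.
N(29) = 3930.84·e^(0.044×20) = 3930.84·e^0.88 = 9476.87.

9477 seals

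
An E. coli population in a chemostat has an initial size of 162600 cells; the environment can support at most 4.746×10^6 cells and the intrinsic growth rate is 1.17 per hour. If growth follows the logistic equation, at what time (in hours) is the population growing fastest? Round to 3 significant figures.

2.85 hours

Logistic growth is fastest at N = K/2 = 2.373×10^6.
A = (K − N₀)/N₀ = 28.188. Set K/(1 + A·e^(−rt)) = K/2 → A·e^(−rt) = 1.
e^(−1.17t) = 1/28.188 = 0.0354758, so t = ln(28.188)/1.17 = 3.3389/1.17 = 2.8538.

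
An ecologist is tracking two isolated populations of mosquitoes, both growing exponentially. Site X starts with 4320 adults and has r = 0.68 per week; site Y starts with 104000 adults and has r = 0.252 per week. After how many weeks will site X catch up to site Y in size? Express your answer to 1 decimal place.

7.4 weeks

Set 4320·e^(0.68t) = 104000·e^(0.252t).
e^((0.68 − 0.252)t) = 104000/4320 → e^(0.428·t) = 24.074.
0.428·t = ln(24.074) = 3.1811, so t = 3.1811/0.428 = 7.4326.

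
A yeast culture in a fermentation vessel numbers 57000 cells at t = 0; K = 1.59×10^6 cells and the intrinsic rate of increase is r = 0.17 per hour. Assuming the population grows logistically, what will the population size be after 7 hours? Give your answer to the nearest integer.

173166 cells

A = (K − N₀)/N₀ = (1.59×10^6 − 57000)/57000 = 26.895.
N(t) = K/(1 + A·e^(−rt)) = 1.59×10^6/(1 + 26.895×e^(−0.17×7)).
e^(−1.19) = 0.30422; denominator = 1 + 26.895×0.30422 = 9.182.
N = 1.59×10^6/9.182 = 173166.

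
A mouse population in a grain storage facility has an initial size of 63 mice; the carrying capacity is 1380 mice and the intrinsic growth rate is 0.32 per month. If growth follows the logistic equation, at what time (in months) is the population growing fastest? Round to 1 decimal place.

9.5 months

Logistic growth is fastest at N = K/2 = 690.
A = (K − N₀)/N₀ = 20.905. Set K/(1 + A·e^(−rt)) = K/2 → A·e^(−rt) = 1.
e^(−0.32t) = 1/20.905 = 0.047836, so t = ln(20.905)/0.32 = 3.04/0.32 = 9.4999.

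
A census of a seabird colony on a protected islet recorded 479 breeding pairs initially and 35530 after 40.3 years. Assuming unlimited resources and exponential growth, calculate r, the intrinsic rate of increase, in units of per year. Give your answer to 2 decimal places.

0.11 per year

From N(t) = N₀·e^(rt): e^(r·40.3) = 35530/479 = 74.175.
r·40.3 = ln(74.175) = 4.3064, so r = 4.3064/40.3 = 0.10686.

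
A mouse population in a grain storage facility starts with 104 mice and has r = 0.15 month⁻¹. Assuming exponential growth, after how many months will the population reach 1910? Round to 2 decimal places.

19.40 months

Set N₀·e^(rt) = 1910: e^(0.15·t) = 1910/104 = 18.365.
0.15·t = ln(18.365) = 2.9105, so t = 2.9105/0.15 = 19.403.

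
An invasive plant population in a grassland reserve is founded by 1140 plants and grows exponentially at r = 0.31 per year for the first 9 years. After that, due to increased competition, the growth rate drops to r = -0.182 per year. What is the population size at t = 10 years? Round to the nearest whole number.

15472 plants

Phase 1: N(9) = 1140·e^(0.31×9) = 1140·e^2.79 = 18560.4.
Phase 2 runs for 10 − 9 = 1 years at r = -0.182.
N(10) = 18560.4·e^(-0.182×1) = 18560.4·e^-0.182 = 15471.9.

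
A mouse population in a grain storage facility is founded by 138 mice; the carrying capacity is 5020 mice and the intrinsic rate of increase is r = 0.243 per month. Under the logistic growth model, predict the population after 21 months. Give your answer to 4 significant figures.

A = (K − N₀)/N₀ = (5020 − 138)/138 = 35.377.
N(t) = K/(1 + A·e^(−rt)) = 5020/(1 + 35.377×e^(−0.243×21)).
e^(−5.103) = 0.0060785; denominator = 1 + 35.377×0.0060785 = 1.215.
N = 5020/1.215 = 4131.56.

4132 mice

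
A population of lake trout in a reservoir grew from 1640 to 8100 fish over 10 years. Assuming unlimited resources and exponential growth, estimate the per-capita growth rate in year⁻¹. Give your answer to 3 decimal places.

From N(t) = N₀·e^(rt): e^(r·10) = 8100/1640 = 4.939.
r·10 = ln(4.939) = 1.5972, so r = 1.5972/10 = 0.15972.

0.160 per year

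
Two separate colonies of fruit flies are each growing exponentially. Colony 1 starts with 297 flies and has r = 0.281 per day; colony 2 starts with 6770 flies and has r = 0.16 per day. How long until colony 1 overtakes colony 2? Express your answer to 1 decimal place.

Set 297·e^(0.281t) = 6770·e^(0.16t).
e^((0.281 − 0.16)t) = 6770/297 → e^(0.121·t) = 22.795.
0.121·t = ln(22.795) = 3.1265, so t = 3.1265/0.121 = 25.839.

25.8 days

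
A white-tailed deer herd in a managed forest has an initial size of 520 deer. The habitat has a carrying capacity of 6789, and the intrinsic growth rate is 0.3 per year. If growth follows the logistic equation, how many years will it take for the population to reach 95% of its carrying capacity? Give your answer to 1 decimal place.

A = (K − N₀)/N₀ = (6789 − 520)/520 = 12.056.
Solve 6789/(1 + 12.056·e^(−0.3t)) = 6449.55: 1 + 12.056·e^(−0.3t) = 1.0526, so e^(−0.3t) = 0.00436568.
−0.3·t = ln(0.00436568) = -5.434, so t = 5.434/0.3 = 18.113.

18.1 years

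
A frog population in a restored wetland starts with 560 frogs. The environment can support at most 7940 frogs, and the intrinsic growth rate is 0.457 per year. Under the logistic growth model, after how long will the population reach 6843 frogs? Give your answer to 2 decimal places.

9.65 years

A = (K − N₀)/N₀ = (7940 − 560)/560 = 13.179.
Solve 7940/(1 + 13.179·e^(−0.457t)) = 6843: 1 + 13.179·e^(−0.457t) = 1.1603, so e^(−0.457t) = 0.0121644.
−0.457·t = ln(0.0121644) = -4.4092, so t = 4.4092/0.457 = 9.6482.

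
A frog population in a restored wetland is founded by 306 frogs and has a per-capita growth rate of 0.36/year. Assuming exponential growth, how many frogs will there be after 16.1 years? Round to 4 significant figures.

100700 frogs

N(t) = N₀·e^(rt) = 306 × e^(0.36×16.1) = 306 × e^5.796.
e^5.796 ≈ 328.98, so N ≈ 306 × 328.98 = 100668.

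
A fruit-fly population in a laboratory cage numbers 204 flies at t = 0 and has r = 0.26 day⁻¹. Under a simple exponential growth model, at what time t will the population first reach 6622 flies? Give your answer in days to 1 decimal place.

13.4 days

Set N₀·e^(rt) = 6622: e^(0.26·t) = 6622/204 = 32.461.
0.26·t = ln(32.461) = 3.48, so t = 3.48/0.26 = 13.385.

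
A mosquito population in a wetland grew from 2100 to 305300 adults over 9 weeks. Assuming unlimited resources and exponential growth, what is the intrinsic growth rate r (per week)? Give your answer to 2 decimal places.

0.55 per week

From N(t) = N₀·e^(rt): e^(r·9) = 305300/2100 = 145.38.
r·9 = ln(145.38) = 4.9794, so r = 4.9794/9 = 0.55326.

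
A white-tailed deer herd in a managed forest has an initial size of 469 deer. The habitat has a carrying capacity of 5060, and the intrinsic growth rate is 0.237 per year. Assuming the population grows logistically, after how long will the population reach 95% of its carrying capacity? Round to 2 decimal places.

22.05 years

A = (K − N₀)/N₀ = (5060 − 469)/469 = 9.7889.
Solve 5060/(1 + 9.7889·e^(−0.237t)) = 4807: 1 + 9.7889·e^(−0.237t) = 1.0526, so e^(−0.237t) = 0.00537665.
−0.237·t = ln(0.00537665) = -5.2257, so t = 5.2257/0.237 = 22.049.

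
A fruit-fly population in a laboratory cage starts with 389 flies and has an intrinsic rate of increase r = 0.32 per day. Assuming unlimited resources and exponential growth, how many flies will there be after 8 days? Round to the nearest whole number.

N(t) = N₀·e^(rt) = 389 × e^(0.32×8) = 389 × e^2.56.
e^2.56 ≈ 12.936, so N ≈ 389 × 12.936 = 5032.03.

5032 flies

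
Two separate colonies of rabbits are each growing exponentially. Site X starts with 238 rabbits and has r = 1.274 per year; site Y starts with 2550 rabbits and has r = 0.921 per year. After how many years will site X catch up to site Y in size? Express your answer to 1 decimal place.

Set 238·e^(1.274t) = 2550·e^(0.921t).
e^((1.274 − 0.921)t) = 2550/238 → e^(0.353·t) = 10.714.
0.353·t = ln(10.714) = 2.3716, so t = 2.3716/0.353 = 6.7184.

6.7 years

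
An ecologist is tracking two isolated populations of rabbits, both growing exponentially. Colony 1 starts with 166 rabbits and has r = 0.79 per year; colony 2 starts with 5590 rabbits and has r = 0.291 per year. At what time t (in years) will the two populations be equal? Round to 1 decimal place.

Set 166·e^(0.79t) = 5590·e^(0.291t).
e^((0.79 − 0.291)t) = 5590/166 → e^(0.499·t) = 33.675.
0.499·t = ln(33.675) = 3.5167, so t = 3.5167/0.499 = 7.0476.

7.0 years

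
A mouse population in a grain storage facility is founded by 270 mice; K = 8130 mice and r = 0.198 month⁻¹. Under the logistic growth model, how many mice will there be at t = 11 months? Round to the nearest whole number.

A = (K − N₀)/N₀ = (8130 − 270)/270 = 29.111.
N(t) = K/(1 + A·e^(−rt)) = 8130/(1 + 29.111×e^(−0.198×11)).
e^(−2.178) = 0.11327; denominator = 1 + 29.111×0.11327 = 4.2974.
N = 8130/4.2974 = 1891.86.

1892 mice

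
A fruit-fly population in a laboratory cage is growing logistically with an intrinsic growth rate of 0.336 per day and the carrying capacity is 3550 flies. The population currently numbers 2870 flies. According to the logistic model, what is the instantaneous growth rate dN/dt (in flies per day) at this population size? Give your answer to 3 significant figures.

dN/dt = rN(1 − N/K) = 0.336 × 2870 × (1 − 2870/3550).
1 − 2870/3550 = 0.19155; dN/dt = 0.336 × 2870 × 0.19155 = 184.71.

185 flies per day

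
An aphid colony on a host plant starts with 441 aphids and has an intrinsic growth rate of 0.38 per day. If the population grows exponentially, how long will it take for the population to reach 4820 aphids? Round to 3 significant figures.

Set N₀·e^(rt) = 4820: e^(0.38·t) = 4820/441 = 10.93.
0.38·t = ln(10.93) = 2.3915, so t = 2.3915/0.38 = 6.2934.

6.29 days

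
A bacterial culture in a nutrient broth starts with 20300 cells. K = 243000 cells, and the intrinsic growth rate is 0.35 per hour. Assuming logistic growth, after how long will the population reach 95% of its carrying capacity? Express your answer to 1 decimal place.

A = (K − N₀)/N₀ = (243000 − 20300)/20300 = 10.97.
Solve 243000/(1 + 10.97·e^(−0.35t)) = 230850: 1 + 10.97·e^(−0.35t) = 1.0526, so e^(−0.35t) = 0.00479758.
−0.35·t = ln(0.00479758) = -5.3396, so t = 5.3396/0.35 = 15.256.

15.3 hours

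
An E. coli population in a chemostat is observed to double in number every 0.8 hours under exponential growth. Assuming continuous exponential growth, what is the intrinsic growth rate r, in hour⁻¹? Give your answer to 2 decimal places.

r = ln(2)/t_d = 0.6931/0.8 = 0.86643.

0.87 per hour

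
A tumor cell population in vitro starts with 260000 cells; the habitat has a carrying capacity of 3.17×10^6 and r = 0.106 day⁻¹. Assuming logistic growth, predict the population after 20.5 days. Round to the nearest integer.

1393968 cells

A = (K − N₀)/N₀ = (3.17×10^6 − 260000)/260000 = 11.192.
N(t) = K/(1 + A·e^(−rt)) = 3.17×10^6/(1 + 11.192×e^(−0.106×20.5)).
e^(−2.173) = 0.11384; denominator = 1 + 11.192×0.11384 = 2.2741.
N = 3.17×10^6/2.2741 = 1.393968×10^6.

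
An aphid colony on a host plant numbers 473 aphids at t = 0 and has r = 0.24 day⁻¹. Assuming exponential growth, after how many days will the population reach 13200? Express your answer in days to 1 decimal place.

Set N₀·e^(rt) = 13200: e^(0.24·t) = 13200/473 = 27.907.
0.24·t = ln(27.907) = 3.3289, so t = 3.3289/0.24 = 13.87.

13.9 days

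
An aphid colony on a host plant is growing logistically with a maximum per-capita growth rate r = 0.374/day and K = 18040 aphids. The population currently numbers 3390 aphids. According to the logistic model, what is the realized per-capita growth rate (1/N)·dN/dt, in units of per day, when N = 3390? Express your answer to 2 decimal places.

0.30 per day

(1/N)·dN/dt = r(1 − N/K) = 0.374 × (1 − 3390/18040).
= 0.374 × 0.81208 = 0.30372.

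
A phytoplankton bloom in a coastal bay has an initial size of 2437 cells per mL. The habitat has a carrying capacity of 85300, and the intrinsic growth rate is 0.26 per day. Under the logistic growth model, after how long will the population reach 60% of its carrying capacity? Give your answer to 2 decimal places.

15.12 days

A = (K − N₀)/N₀ = (85300 − 2437)/2437 = 34.002.
Solve 85300/(1 + 34.002·e^(−0.26t)) = 51180: 1 + 34.002·e^(−0.26t) = 1.6667, so e^(−0.26t) = 0.0196067.
−0.26·t = ln(0.0196067) = -3.9319, so t = 3.9319/0.26 = 15.123.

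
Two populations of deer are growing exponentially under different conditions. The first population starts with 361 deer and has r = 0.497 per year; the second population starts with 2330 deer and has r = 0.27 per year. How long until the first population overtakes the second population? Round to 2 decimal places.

8.21 years

Set 361·e^(0.497t) = 2330·e^(0.27t).
e^((0.497 − 0.27)t) = 2330/361 → e^(0.227·t) = 6.4543.
0.227·t = ln(6.4543) = 1.8647, so t = 1.8647/0.227 = 8.2147.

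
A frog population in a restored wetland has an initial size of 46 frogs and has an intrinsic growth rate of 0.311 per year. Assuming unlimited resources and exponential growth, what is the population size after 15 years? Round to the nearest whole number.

N(t) = N₀·e^(rt) = 46 × e^(0.311×15) = 46 × e^4.665.
e^4.665 ≈ 106.17, so N ≈ 46 × 106.17 = 4883.62.

4884 frogs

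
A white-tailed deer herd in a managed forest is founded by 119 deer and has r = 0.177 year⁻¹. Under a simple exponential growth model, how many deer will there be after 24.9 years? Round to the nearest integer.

N(t) = N₀·e^(rt) = 119 × e^(0.177×24.9) = 119 × e^4.407.
e^4.407 ≈ 82.048, so N ≈ 119 × 82.048 = 9763.67.

9764 deer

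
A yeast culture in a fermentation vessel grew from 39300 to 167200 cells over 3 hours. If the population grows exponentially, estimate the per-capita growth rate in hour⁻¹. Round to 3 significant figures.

0.483 per hour

From N(t) = N₀·e^(rt): e^(r·3) = 167200/39300 = 4.2545.
r·3 = ln(4.2545) = 1.448, so r = 1.448/3 = 0.48266.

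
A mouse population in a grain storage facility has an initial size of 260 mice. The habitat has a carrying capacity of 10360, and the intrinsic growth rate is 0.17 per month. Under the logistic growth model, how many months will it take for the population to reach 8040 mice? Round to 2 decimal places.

28.84 months

A = (K − N₀)/N₀ = (10360 − 260)/260 = 38.846.
Solve 10360/(1 + 38.846·e^(−0.17t)) = 8040: 1 + 38.846·e^(−0.17t) = 1.2886, so e^(−0.17t) = 0.00742821.
−0.17·t = ln(0.00742821) = -4.9025, so t = 4.9025/0.17 = 28.838.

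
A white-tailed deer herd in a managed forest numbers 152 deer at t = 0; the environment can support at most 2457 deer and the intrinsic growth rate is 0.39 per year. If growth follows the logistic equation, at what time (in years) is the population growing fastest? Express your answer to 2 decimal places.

6.97 years

Logistic growth is fastest at N = K/2 = 1228.5.
A = (K − N₀)/N₀ = 15.164. Set K/(1 + A·e^(−rt)) = K/2 → A·e^(−rt) = 1.
e^(−0.39t) = 1/15.164 = 0.0659436, so t = ln(15.164)/0.39 = 2.719/0.39 = 6.9717.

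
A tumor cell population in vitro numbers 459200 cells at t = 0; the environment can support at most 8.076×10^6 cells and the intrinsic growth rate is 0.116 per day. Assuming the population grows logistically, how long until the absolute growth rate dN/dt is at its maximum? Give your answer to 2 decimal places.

24.21 days

Logistic growth is fastest at N = K/2 = 4.038×10^6.
A = (K − N₀)/N₀ = 16.587. Set K/(1 + A·e^(−rt)) = K/2 → A·e^(−rt) = 1.
e^(−0.116t) = 1/16.587 = 0.0602878, so t = ln(16.587)/0.116 = 2.8086/0.116 = 24.212.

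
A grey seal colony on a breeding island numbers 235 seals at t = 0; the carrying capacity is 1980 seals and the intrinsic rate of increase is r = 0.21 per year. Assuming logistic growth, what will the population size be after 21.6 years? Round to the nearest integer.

1834 seals

A = (K − N₀)/N₀ = (1980 − 235)/235 = 7.4255.
N(t) = K/(1 + A·e^(−rt)) = 1980/(1 + 7.4255×e^(−0.21×21.6)).
e^(−4.536) = 0.010716; denominator = 1 + 7.4255×0.010716 = 1.0796.
N = 1980/1.0796 = 1834.06.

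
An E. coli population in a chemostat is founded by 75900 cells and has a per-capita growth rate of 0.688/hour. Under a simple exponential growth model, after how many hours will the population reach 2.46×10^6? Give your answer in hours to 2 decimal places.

Set N₀·e^(rt) = 2.46×10^6: e^(0.688·t) = 2.46×10^6/75900 = 32.411.
0.688·t = ln(32.411) = 3.4785, so t = 3.4785/0.688 = 5.056.

5.06 hours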